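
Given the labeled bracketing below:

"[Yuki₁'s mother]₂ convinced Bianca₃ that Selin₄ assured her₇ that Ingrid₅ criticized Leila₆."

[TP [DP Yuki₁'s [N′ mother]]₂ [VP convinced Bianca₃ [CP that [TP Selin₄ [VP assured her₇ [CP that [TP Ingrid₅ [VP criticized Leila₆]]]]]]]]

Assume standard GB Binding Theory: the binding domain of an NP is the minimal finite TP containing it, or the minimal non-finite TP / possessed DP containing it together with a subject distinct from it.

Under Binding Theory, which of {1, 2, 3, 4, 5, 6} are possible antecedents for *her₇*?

*her* is a pronoun, so Principle B applies: it must be free in its binding domain.
Binding domain of *her₇*: the embedded TP, whose subject is Selin₄.
*Yuki₁* and the pronoun do not c-command one another → neither Principle B nor Principle C is at stake; coindexation permitted.
*[Yuki₁'s mother]₂* c-commands the pronoun but from outside its binding domain, and is not c-commanded by it → coindexation permitted.
*Bianca₃* c-commands the pronoun but from outside its binding domain, and is not c-commanded by it → coindexation permitted.
*Selin₄* c-commands the pronoun within its binding domain → coindexation would violate Principle B.
*Ingrid₅*: the pronoun c-commands this R-expression → coindexation would violate Principle C on *Ingrid₅*.
*Leila₆*: the pronoun c-commands this R-expression → coindexation would violate Principle C on *Leila₆*.

{1, 2, 3}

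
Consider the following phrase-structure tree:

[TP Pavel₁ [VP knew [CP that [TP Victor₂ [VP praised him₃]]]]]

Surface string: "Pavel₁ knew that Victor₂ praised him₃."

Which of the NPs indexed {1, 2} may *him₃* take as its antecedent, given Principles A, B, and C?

{1}

*him* is a pronoun, so Principle B applies: it must be free in its binding domain.
Binding domain of *him₃*: the embedded TP, whose subject is Victor₂.
*Pavel₁* c-commands the pronoun but from outside its binding domain, and is not c-commanded by it → coindexation permitted.
*Victor₂* c-commands the pronoun within its binding domain → coindexation would violate Principle B.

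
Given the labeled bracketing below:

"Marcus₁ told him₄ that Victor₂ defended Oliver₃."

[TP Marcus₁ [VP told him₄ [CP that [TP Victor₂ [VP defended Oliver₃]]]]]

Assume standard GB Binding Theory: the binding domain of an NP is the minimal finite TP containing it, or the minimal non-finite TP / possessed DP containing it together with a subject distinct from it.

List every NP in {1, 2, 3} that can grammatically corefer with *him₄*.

none

*him* is a pronoun, so Principle B applies: it must be free in its binding domain.
Binding domain of *him₄*: the matrix TP, whose subject is Marcus₁.
*Marcus₁* c-commands the pronoun within its binding domain → coindexation would violate Principle B.
*Victor₂*: the pronoun c-commands this R-expression → coindexation would violate Principle C on *Victor₂*.
*Oliver₃*: the pronoun c-commands this R-expression → coindexation would violate Principle C on *Oliver₃*.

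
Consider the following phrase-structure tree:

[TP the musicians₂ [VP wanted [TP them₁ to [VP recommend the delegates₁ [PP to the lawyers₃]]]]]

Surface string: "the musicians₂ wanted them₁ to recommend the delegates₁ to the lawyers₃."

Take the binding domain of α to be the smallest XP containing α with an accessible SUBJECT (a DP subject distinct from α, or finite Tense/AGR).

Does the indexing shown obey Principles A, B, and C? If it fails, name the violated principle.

Principle C

The two coindexed NPs are *them₁* and *the delegates₁*.
*the delegates₁* is an R-expression. Principle C requires it to be free everywhere.
*them₁* c-commands it and carries the same index.
The R-expression is bound → Principle C violation.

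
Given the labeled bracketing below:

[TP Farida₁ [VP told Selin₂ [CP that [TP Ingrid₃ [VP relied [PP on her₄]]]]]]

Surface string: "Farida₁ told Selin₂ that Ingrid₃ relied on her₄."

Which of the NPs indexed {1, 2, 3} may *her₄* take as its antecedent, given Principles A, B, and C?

*her* is a pronoun, so Principle B applies: it must be free in its binding domain.
Binding domain of *her₄*: the embedded TP, whose subject is Ingrid₃.
*Farida₁* c-commands the pronoun but from outside its binding domain, and is not c-commanded by it → coindexation permitted.
*Selin₂* c-commands the pronoun but from outside its binding domain, and is not c-commanded by it → coindexation permitted.
*Ingrid₃* c-commands the pronoun within its binding domain → coindexation would violate Principle B.

{1, 2}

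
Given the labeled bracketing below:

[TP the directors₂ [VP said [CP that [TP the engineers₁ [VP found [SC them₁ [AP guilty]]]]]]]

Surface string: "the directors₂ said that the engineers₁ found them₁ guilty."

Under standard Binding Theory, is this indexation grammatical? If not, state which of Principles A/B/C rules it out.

The two coindexed NPs are *the engineers₁* and *them₁*.
*them₁* is a pronoun. Its binding domain is the embedded TP, whose subject is the engineers₁.
*the engineers₁* c-commands it within that domain and carries the same index.
The pronoun is locally bound → Principle B violation.

Principle B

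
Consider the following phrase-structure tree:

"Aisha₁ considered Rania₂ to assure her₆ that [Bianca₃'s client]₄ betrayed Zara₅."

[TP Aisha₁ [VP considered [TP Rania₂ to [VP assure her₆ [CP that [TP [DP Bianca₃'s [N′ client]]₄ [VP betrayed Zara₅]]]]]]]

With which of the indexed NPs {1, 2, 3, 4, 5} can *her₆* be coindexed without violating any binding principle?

{1}

*her* is a pronoun, so Principle B applies: it must be free in its binding domain.
Binding domain of *her₆*: the embedded TP, whose subject is Rania₂.
*Aisha₁* c-commands the pronoun but from outside its binding domain, and is not c-commanded by it → coindexation permitted.
*Rania₂* c-commands the pronoun within its binding domain → coindexation would violate Principle B.
*Bianca₃*: the pronoun c-commands this R-expression → coindexation would violate Principle C on *Bianca₃*.
*[Bianca₃'s client]₄*: the pronoun c-commands this R-expression → coindexation would violate Principle C on *[Bianca₃'s client]₄*.
*Zara₅*: the pronoun c-commands this R-expression → coindexation would violate Principle C on *Zara₅*.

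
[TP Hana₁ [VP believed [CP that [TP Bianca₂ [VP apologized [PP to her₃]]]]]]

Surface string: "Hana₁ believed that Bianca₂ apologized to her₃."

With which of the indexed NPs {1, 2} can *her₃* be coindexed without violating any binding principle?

{1}

*her* is a pronoun, so Principle B applies: it must be free in its binding domain.
Binding domain of *her₃*: the embedded TP, whose subject is Bianca₂.
*Hana₁* c-commands the pronoun but from outside its binding domain, and is not c-commanded by it → coindexation permitted.
*Bianca₂* c-commands the pronoun within its binding domain → coindexation would violate Principle B.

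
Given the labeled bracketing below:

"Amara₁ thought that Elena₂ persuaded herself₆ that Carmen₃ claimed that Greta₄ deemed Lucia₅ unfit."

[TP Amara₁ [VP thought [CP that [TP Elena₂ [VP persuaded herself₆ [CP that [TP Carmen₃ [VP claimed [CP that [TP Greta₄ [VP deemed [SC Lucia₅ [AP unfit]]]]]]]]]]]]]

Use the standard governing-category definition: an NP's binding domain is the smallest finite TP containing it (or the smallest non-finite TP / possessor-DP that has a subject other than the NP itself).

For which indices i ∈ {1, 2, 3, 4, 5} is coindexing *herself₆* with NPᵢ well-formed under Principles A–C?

{2}

*herself* is an anaphor, so Principle A applies: it must be bound in its binding domain.
Binding domain of *herself₆*: the embedded TP, whose subject is Elena₂.
*Amara₁* c-commands the anaphor but is outside its binding domain → cannot satisfy Principle A.
*Elena₂* c-commands the anaphor within its binding domain → licit binder.
*Carmen₃* does not c-command the anaphor → cannot bind it.
*Greta₄* does not c-command the anaphor → cannot bind it.
*Lucia₅* does not c-command the anaphor → cannot bind it.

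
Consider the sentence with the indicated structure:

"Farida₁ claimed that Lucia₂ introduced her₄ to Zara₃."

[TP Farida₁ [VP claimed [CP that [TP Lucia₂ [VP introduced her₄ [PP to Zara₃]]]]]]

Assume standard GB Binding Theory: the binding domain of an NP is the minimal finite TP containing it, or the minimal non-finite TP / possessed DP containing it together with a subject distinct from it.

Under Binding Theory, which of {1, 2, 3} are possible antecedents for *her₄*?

*her* is a pronoun, so Principle B applies: it must be free in its binding domain.
Binding domain of *her₄*: the embedded TP, whose subject is Lucia₂.
*Farida₁* c-commands the pronoun but from outside its binding domain, and is not c-commanded by it → coindexation permitted.
*Lucia₂* c-commands the pronoun within its binding domain → coindexation would violate Principle B.
*Zara₃*: the pronoun c-commands this R-expression → coindexation would violate Principle C on *Zara₃*.

{1}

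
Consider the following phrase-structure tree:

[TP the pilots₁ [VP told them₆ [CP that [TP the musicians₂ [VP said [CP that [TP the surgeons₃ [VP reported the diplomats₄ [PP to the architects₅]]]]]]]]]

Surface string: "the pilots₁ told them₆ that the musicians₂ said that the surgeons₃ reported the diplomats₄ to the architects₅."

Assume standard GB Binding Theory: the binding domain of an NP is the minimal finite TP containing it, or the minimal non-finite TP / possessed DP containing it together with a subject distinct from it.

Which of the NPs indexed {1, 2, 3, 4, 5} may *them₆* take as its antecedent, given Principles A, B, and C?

*them* is a pronoun, so Principle B applies: it must be free in its binding domain.
Binding domain of *them₆*: the matrix TP, whose subject is the pilots₁.
*the pilots₁* c-commands the pronoun within its binding domain → coindexation would violate Principle B.
*the musicians₂*: the pronoun c-commands this R-expression → coindexation would violate Principle C on *the musicians₂*.
*the surgeons₃*: the pronoun c-commands this R-expression → coindexation would violate Principle C on *the surgeons₃*.
*the diplomats₄*: the pronoun c-commands this R-expression → coindexation would violate Principle C on *the diplomats₄*.
*the architects₅*: the pronoun c-commands this R-expression → coindexation would violate Principle C on *the architects₅*.

none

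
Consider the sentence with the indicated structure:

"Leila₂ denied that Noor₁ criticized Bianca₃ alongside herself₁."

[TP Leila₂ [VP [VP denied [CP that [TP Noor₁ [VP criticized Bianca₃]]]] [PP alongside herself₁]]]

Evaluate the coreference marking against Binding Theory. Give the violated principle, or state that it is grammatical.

The two coindexed NPs are *Noor₁* and *herself₁*.
*herself₁* is an anaphor. Principle A requires it to be bound within its binding domain — the matrix TP, whose subject is Leila₂.
Within that domain it is c-commanded by *Leila₂*, which does not share its index.
*Noor₁* does not c-command the anaphor at all.
The anaphor is unbound in its domain → Principle A violation.

Principle A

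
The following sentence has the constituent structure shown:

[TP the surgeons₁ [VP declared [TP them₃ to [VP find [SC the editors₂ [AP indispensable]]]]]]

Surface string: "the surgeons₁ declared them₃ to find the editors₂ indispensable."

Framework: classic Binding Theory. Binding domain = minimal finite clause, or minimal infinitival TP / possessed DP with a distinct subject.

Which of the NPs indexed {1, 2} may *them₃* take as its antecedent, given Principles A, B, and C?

none

*them* is a pronoun, so Principle B applies: it must be free in its binding domain.
Binding domain of *them₃*: the matrix TP, whose subject is the surgeons₁.
*the surgeons₁* c-commands the pronoun within its binding domain → coindexation would violate Principle B.
*the editors₂*: the pronoun c-commands this R-expression → coindexation would violate Principle C on *the editors₂*.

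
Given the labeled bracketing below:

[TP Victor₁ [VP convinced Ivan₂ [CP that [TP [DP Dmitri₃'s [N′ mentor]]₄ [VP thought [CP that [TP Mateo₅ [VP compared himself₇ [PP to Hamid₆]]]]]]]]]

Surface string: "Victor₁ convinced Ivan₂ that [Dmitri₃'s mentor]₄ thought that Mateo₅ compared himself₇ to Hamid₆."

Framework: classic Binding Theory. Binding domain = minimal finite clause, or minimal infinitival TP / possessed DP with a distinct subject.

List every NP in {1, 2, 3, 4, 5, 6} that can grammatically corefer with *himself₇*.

*himself* is an anaphor, so Principle A applies: it must be bound in its binding domain.
Binding domain of *himself₇*: the embedded TP, whose subject is Mateo₅.
*Victor₁* c-commands the anaphor but is outside its binding domain → cannot satisfy Principle A.
*Ivan₂* c-commands the anaphor but is outside its binding domain → cannot satisfy Principle A.
*Dmitri₃* does not c-command the anaphor → cannot bind it.
*[Dmitri₃'s mentor]₄* c-commands the anaphor but is outside its binding domain → cannot satisfy Principle A.
*Mateo₅* c-commands the anaphor within its binding domain → licit binder.
*Hamid₆* does not c-command the anaphor → cannot bind it.

{5}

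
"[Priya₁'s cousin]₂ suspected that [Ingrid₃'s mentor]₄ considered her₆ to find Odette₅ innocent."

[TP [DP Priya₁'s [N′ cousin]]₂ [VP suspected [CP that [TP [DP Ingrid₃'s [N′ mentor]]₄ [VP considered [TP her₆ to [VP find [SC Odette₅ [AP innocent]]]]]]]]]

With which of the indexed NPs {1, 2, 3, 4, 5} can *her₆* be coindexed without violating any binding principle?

*her* is a pronoun, so Principle B applies: it must be free in its binding domain.
Binding domain of *her₆*: the embedded TP, whose subject is [Ingrid₃'s mentor]₄.
*Priya₁* and the pronoun do not c-command one another → neither Principle B nor Principle C is at stake; coindexation permitted.
*[Priya₁'s cousin]₂* c-commands the pronoun but from outside its binding domain, and is not c-commanded by it → coindexation permitted.
*Ingrid₃* and the pronoun do not c-command one another → neither Principle B nor Principle C is at stake; coindexation permitted.
*[Ingrid₃'s mentor]₄* c-commands the pronoun within its binding domain → coindexation would violate Principle B.
*Odette₅*: the pronoun c-commands this R-expression → coindexation would violate Principle C on *Odette₅*.

{1, 2, 3}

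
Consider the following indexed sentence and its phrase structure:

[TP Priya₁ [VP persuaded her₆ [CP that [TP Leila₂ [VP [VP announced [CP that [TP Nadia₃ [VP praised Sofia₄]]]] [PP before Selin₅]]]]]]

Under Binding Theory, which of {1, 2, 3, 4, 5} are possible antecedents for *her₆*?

none

*her* is a pronoun, so Principle B applies: it must be free in its binding domain.
Binding domain of *her₆*: the matrix TP, whose subject is Priya₁.
*Priya₁* c-commands the pronoun within its binding domain → coindexation would violate Principle B.
*Leila₂*: the pronoun c-commands this R-expression → coindexation would violate Principle C on *Leila₂*.
*Nadia₃*: the pronoun c-commands this R-expression → coindexation would violate Principle C on *Nadia₃*.
*Sofia₄*: the pronoun c-commands this R-expression → coindexation would violate Principle C on *Sofia₄*.
*Selin₅*: the pronoun c-commands this R-expression → coindexation would violate Principle C on *Selin₅*.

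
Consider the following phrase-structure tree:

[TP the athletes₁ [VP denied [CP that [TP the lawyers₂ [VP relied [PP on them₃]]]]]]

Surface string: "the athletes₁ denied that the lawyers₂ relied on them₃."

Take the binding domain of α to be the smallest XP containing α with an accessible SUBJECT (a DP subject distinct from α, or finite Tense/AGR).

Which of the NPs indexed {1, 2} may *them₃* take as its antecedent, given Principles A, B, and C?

{1}

*them* is a pronoun, so Principle B applies: it must be free in its binding domain.
Binding domain of *them₃*: the embedded TP, whose subject is the lawyers₂.
*the athletes₁* c-commands the pronoun but from outside its binding domain, and is not c-commanded by it → coindexation permitted.
*the lawyers₂* c-commands the pronoun within its binding domain → coindexation would violate Principle B.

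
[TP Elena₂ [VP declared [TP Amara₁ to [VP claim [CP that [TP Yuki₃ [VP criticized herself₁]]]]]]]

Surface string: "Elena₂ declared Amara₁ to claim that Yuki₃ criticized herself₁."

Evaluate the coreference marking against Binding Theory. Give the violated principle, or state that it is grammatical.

The two coindexed NPs are *Amara₁* and *herself₁*.
*herself₁* is an anaphor. Principle A requires it to be bound within its binding domain — the embedded TP, whose subject is Yuki₃.
Within that domain it is c-commanded by *Yuki₃*, which does not share its index.
*Amara₁* does c-command the anaphor, but from outside its binding domain.
The anaphor is unbound in its domain → Principle A violation.

Principle A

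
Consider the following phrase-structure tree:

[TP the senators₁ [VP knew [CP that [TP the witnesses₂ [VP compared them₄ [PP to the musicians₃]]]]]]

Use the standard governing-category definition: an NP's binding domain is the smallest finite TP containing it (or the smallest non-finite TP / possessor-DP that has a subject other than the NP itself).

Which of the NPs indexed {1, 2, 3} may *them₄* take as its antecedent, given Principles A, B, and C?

*them* is a pronoun, so Principle B applies: it must be free in its binding domain.
Binding domain of *them₄*: the embedded TP, whose subject is the witnesses₂.
*the senators₁* c-commands the pronoun but from outside its binding domain, and is not c-commanded by it → coindexation permitted.
*the witnesses₂* c-commands the pronoun within its binding domain → coindexation would violate Principle B.
*the musicians₃*: the pronoun c-commands this R-expression → coindexation would violate Principle C on *the musicians₃*.

{1}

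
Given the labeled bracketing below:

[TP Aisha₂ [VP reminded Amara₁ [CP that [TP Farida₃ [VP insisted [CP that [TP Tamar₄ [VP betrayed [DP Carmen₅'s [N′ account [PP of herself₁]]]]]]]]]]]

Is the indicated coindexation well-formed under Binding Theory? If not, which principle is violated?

Principle A

The two coindexed NPs are *Amara₁* and *herself₁*.
*herself₁* is an anaphor. Principle A requires it to be bound within its binding domain — the possessed DP, whose subject is Carmen₅.
Within that domain it is c-commanded by *Carmen₅*, which does not share its index.
*Amara₁* does c-command the anaphor, but from outside its binding domain.
The anaphor is unbound in its domain → Principle A violation.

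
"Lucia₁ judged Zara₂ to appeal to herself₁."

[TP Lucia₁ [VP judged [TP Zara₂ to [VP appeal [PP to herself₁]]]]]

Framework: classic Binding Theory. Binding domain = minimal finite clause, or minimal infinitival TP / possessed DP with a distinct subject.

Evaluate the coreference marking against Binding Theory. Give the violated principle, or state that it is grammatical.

The two coindexed NPs are *Lucia₁* and *herself₁*.
*herself₁* is an anaphor. Principle A requires it to be bound within its binding domain — the embedded TP, whose subject is Zara₂.
Within that domain it is c-commanded by *Zara₂*, which does not share its index.
*Lucia₁* does c-command the anaphor, but from outside its binding domain.
The anaphor is unbound in its domain → Principle A violation.

Principle A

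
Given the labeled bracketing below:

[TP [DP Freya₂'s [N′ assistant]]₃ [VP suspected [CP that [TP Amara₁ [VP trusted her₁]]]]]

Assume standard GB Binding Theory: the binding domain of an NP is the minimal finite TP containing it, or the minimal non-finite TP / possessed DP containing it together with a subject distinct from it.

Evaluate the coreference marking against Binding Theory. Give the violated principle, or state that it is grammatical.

The two coindexed NPs are *Amara₁* and *her₁*.
*her₁* is a pronoun. Its binding domain is the embedded TP, whose subject is Amara₁.
*Amara₁* c-commands it within that domain and carries the same index.
The pronoun is locally bound → Principle B violation.

Principle B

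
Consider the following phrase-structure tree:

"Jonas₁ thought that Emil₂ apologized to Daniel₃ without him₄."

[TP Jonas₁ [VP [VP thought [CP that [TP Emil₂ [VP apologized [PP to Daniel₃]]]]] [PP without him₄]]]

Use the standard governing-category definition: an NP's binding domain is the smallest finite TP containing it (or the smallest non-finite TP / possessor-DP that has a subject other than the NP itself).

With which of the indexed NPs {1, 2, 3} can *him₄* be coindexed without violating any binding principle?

*him* is a pronoun, so Principle B applies: it must be free in its binding domain.
Binding domain of *him₄*: the matrix TP, whose subject is Jonas₁.
*Jonas₁* c-commands the pronoun within its binding domain → coindexation would violate Principle B.
*Emil₂* and the pronoun do not c-command one another → neither Principle B nor Principle C is at stake; coindexation permitted.
*Daniel₃* and the pronoun do not c-command one another → neither Principle B nor Principle C is at stake; coindexation permitted.

{2, 3}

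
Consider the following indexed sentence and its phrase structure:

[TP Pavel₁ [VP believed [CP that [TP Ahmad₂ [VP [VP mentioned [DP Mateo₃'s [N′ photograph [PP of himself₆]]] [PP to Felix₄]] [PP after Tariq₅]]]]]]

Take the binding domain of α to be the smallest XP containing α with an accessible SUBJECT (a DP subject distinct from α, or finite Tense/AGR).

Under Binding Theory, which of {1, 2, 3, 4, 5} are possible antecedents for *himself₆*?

{3}

*himself* is an anaphor, so Principle A applies: it must be bound in its binding domain.
Binding domain of *himself₆*: the possessed DP, whose subject is Mateo₃.
*Pavel₁* c-commands the anaphor but is outside its binding domain → cannot satisfy Principle A.
*Ahmad₂* c-commands the anaphor but is outside its binding domain → cannot satisfy Principle A.
*Mateo₃* c-commands the anaphor within its binding domain → licit binder.
*Felix₄* does not c-command the anaphor → cannot bind it.
*Tariq₅* does not c-command the anaphor → cannot bind it.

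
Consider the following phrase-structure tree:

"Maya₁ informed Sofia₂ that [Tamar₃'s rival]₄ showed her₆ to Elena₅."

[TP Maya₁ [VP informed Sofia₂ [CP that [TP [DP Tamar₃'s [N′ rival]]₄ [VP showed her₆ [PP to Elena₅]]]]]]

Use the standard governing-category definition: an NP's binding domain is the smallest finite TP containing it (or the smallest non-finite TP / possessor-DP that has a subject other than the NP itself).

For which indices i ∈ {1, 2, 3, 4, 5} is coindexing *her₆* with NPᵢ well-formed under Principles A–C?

*her* is a pronoun, so Principle B applies: it must be free in its binding domain.
Binding domain of *her₆*: the embedded TP, whose subject is [Tamar₃'s rival]₄.
*Maya₁* c-commands the pronoun but from outside its binding domain, and is not c-commanded by it → coindexation permitted.
*Sofia₂* c-commands the pronoun but from outside its binding domain, and is not c-commanded by it → coindexation permitted.
*Tamar₃* and the pronoun do not c-command one another → neither Principle B nor Principle C is at stake; coindexation permitted.
*[Tamar₃'s rival]₄* c-commands the pronoun within its binding domain → coindexation would violate Principle B.
*Elena₅*: the pronoun c-commands this R-expression → coindexation would violate Principle C on *Elena₅*.

{1, 2, 3}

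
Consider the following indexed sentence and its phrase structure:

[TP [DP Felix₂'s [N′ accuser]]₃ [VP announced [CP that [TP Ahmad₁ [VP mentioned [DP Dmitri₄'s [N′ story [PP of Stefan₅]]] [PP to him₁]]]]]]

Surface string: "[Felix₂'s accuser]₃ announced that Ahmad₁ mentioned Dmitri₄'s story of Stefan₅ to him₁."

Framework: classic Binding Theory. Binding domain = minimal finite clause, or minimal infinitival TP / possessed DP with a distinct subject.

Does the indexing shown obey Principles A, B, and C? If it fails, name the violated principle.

The two coindexed NPs are *Ahmad₁* and *him₁*.
*him₁* is a pronoun. Its binding domain is the embedded TP, whose subject is Ahmad₁.
*Ahmad₁* c-commands it within that domain and carries the same index.
The pronoun is locally bound → Principle B violation.

Principle B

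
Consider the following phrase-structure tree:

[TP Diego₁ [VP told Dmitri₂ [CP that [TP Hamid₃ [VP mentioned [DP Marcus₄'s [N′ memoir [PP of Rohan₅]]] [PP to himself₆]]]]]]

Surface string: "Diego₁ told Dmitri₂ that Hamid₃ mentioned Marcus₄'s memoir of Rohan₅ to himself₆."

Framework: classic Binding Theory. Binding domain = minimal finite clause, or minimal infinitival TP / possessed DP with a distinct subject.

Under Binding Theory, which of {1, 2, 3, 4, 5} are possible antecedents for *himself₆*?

{3}

*himself* is an anaphor, so Principle A applies: it must be bound in its binding domain.
Binding domain of *himself₆*: the embedded TP, whose subject is Hamid₃.
*Diego₁* c-commands the anaphor but is outside its binding domain → cannot satisfy Principle A.
*Dmitri₂* c-commands the anaphor but is outside its binding domain → cannot satisfy Principle A.
*Hamid₃* c-commands the anaphor within its binding domain → licit binder.
*Marcus₄* does not c-command the anaphor → cannot bind it.
*Rohan₅* does not c-command the anaphor → cannot bind it.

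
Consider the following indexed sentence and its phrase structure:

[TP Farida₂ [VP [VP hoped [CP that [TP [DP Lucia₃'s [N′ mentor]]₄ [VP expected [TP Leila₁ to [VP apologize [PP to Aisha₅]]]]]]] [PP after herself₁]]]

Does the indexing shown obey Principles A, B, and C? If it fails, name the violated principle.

Principle A

The two coindexed NPs are *Leila₁* and *herself₁*.
*herself₁* is an anaphor. Principle A requires it to be bound within its binding domain — the matrix TP, whose subject is Farida₂.
Within that domain it is c-commanded by *Farida₂*, which does not share its index.
*Leila₁* does not c-command the anaphor at all.
The anaphor is unbound in its domain → Principle A violation.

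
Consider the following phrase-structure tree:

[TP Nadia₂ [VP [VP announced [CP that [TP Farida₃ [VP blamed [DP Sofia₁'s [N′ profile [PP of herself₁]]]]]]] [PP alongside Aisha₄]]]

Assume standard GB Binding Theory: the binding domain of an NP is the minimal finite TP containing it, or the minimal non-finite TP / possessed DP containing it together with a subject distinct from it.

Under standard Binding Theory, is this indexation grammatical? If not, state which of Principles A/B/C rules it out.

grammatical

The two coindexed NPs are *Sofia₁* and *herself₁*.
*herself₁* is an anaphor; its binding domain is the possessed DP, whose subject is Sofia₁. *Sofia₁* c-commands it within that domain and shares its index, so Principle A is satisfied.
*Sofia₁* is an R-expression; *herself₁* does not c-command it, and no other NP shares its index, so Principle C is satisfied.
All principles are respected.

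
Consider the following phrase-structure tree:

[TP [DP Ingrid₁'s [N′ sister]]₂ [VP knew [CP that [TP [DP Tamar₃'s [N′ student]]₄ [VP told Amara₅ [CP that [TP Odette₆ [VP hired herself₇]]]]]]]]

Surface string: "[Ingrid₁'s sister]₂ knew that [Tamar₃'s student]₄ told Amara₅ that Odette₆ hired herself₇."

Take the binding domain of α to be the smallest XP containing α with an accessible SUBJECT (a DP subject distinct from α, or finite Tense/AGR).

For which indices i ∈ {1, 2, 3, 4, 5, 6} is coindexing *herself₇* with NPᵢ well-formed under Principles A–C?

{6}

*herself* is an anaphor, so Principle A applies: it must be bound in its binding domain.
Binding domain of *herself₇*: the embedded TP, whose subject is Odette₆.
*Ingrid₁* does not c-command the anaphor → cannot bind it.
*[Ingrid₁'s sister]₂* c-commands the anaphor but is outside its binding domain → cannot satisfy Principle A.
*Tamar₃* does not c-command the anaphor → cannot bind it.
*[Tamar₃'s student]₄* c-commands the anaphor but is outside its binding domain → cannot satisfy Principle A.
*Amara₅* c-commands the anaphor but is outside its binding domain → cannot satisfy Principle A.
*Odette₆* c-commands the anaphor within its binding domain → licit binder.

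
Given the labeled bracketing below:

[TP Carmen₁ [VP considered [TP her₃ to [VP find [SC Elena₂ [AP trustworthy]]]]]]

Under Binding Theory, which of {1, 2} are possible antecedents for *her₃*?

none

*her* is a pronoun, so Principle B applies: it must be free in its binding domain.
Binding domain of *her₃*: the matrix TP, whose subject is Carmen₁.
*Carmen₁* c-commands the pronoun within its binding domain → coindexation would violate Principle B.
*Elena₂*: the pronoun c-commands this R-expression → coindexation would violate Principle C on *Elena₂*.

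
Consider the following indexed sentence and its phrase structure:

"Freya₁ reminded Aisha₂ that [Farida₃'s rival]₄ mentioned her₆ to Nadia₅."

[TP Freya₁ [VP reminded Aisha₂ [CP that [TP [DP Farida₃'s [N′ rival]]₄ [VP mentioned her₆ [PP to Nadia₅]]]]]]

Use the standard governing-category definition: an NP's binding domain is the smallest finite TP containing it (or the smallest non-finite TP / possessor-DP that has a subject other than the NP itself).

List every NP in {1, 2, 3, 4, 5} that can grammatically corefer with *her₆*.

{1, 2, 3}

*her* is a pronoun, so Principle B applies: it must be free in its binding domain.
Binding domain of *her₆*: the embedded TP, whose subject is [Farida₃'s rival]₄.
*Freya₁* c-commands the pronoun but from outside its binding domain, and is not c-commanded by it → coindexation permitted.
*Aisha₂* c-commands the pronoun but from outside its binding domain, and is not c-commanded by it → coindexation permitted.
*Farida₃* and the pronoun do not c-command one another → neither Principle B nor Principle C is at stake; coindexation permitted.
*[Farida₃'s rival]₄* c-commands the pronoun within its binding domain → coindexation would violate Principle B.
*Nadia₅*: the pronoun c-commands this R-expression → coindexation would violate Principle C on *Nadia₅*.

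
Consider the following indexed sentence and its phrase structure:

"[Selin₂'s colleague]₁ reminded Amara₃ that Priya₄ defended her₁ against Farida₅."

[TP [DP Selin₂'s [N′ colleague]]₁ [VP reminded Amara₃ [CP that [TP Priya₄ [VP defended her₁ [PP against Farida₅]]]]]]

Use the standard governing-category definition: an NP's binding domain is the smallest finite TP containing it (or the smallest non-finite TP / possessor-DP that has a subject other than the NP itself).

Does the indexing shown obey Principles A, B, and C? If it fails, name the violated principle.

grammatical

The two coindexed NPs are *[Selin₂'s colleague]₁* and *her₁*.
*her₁* is a pronoun; its binding domain is the embedded TP, whose subject is Priya₄. Within that domain it is c-commanded only by *Priya₄*, which carries a different index — the pronoun is free locally, so Principle B holds.
*[Selin₂'s colleague]₁* is an R-expression; *her₁* does not c-command it, and no other NP shares its index, so Principle C is satisfied.
All principles are respected.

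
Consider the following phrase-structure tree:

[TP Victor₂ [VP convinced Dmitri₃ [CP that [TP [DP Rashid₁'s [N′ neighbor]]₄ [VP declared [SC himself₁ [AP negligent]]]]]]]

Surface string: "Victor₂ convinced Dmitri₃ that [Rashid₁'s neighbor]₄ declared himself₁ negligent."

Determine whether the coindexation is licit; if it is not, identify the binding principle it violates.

Principle A

The two coindexed NPs are *Rashid₁* and *himself₁*.
*himself₁* is an anaphor. Principle A requires it to be bound within its binding domain — the embedded TP, whose subject is [Rashid₁'s neighbor]₄.
Within that domain it is c-commanded by *[Rashid₁'s neighbor]₄*, which does not share its index.
*Rashid₁* does not c-command the anaphor at all.
The anaphor is unbound in its domain → Principle A violation.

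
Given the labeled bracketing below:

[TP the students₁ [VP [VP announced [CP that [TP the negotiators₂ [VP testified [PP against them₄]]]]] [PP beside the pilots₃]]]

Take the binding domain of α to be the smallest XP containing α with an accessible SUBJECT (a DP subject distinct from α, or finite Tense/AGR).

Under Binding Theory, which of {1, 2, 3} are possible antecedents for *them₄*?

{1, 3}

*them* is a pronoun, so Principle B applies: it must be free in its binding domain.
Binding domain of *them₄*: the embedded TP, whose subject is the negotiators₂.
*the students₁* c-commands the pronoun but from outside its binding domain, and is not c-commanded by it → coindexation permitted.
*the negotiators₂* c-commands the pronoun within its binding domain → coindexation would violate Principle B.
*the pilots₃* and the pronoun do not c-command one another → neither Principle B nor Principle C is at stake; coindexation permitted.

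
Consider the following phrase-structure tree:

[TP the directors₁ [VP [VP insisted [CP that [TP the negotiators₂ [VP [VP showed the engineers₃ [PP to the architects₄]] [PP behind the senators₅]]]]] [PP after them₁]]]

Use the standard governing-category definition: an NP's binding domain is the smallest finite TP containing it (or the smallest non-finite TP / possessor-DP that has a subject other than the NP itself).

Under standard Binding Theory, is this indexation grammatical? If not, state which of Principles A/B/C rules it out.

Principle B

The two coindexed NPs are *the directors₁* and *them₁*.
*them₁* is a pronoun. Its binding domain is the matrix TP, whose subject is the directors₁.
*the directors₁* c-commands it within that domain and carries the same index.
The pronoun is locally bound → Principle B violation.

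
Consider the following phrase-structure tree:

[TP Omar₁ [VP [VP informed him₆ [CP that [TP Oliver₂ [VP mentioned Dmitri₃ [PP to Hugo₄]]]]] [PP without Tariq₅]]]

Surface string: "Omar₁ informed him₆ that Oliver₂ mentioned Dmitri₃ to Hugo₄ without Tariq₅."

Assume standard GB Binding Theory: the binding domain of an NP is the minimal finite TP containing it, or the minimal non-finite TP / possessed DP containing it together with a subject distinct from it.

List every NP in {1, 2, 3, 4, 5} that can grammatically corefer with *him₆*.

*him* is a pronoun, so Principle B applies: it must be free in its binding domain.
Binding domain of *him₆*: the matrix TP, whose subject is Omar₁.
*Omar₁* c-commands the pronoun within its binding domain → coindexation would violate Principle B.
*Oliver₂*: the pronoun c-commands this R-expression → coindexation would violate Principle C on *Oliver₂*.
*Dmitri₃*: the pronoun c-commands this R-expression → coindexation would violate Principle C on *Dmitri₃*.
*Hugo₄*: the pronoun c-commands this R-expression → coindexation would violate Principle C on *Hugo₄*.
*Tariq₅* and the pronoun do not c-command one another → neither Principle B nor Principle C is at stake; coindexation permitted.

{5}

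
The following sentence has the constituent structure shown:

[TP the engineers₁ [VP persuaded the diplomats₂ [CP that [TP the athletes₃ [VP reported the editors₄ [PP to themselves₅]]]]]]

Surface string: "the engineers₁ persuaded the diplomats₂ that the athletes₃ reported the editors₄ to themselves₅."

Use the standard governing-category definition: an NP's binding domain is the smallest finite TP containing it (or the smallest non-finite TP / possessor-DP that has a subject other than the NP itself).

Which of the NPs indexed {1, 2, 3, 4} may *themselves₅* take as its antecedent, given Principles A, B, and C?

{3, 4}

*themselves* is an anaphor, so Principle A applies: it must be bound in its binding domain.
Binding domain of *themselves₅*: the embedded TP, whose subject is the athletes₃.
*the engineers₁* c-commands the anaphor but is outside its binding domain → cannot satisfy Principle A.
*the diplomats₂* c-commands the anaphor but is outside its binding domain → cannot satisfy Principle A.
*the athletes₃* c-commands the anaphor within its binding domain → licit binder.
*the editors₄* c-commands the anaphor within its binding domain → licit binder.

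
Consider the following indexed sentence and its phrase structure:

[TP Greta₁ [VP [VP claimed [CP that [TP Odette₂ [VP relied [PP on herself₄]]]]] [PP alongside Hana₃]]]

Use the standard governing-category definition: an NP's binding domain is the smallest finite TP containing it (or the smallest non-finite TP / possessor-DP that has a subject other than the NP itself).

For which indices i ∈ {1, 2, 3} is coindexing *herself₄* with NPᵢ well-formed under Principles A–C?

{2}

*herself* is an anaphor, so Principle A applies: it must be bound in its binding domain.
Binding domain of *herself₄*: the embedded TP, whose subject is Odette₂.
*Greta₁* c-commands the anaphor but is outside its binding domain → cannot satisfy Principle A.
*Odette₂* c-commands the anaphor within its binding domain → licit binder.
*Hana₃* does not c-command the anaphor → cannot bind it.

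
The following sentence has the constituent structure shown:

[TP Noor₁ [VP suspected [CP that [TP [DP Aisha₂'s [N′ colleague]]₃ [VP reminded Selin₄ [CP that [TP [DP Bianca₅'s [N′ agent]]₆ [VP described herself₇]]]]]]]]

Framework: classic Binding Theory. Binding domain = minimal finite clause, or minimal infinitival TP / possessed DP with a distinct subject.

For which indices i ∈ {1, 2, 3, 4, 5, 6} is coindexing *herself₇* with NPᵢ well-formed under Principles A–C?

*herself* is an anaphor, so Principle A applies: it must be bound in its binding domain.
Binding domain of *herself₇*: the embedded TP, whose subject is [Bianca₅'s agent]₆.
*Noor₁* c-commands the anaphor but is outside its binding domain → cannot satisfy Principle A.
*Aisha₂* does not c-command the anaphor → cannot bind it.
*[Aisha₂'s colleague]₃* c-commands the anaphor but is outside its binding domain → cannot satisfy Principle A.
*Selin₄* c-commands the anaphor but is outside its binding domain → cannot satisfy Principle A.
*Bianca₅* does not c-command the anaphor → cannot bind it.
*[Bianca₅'s agent]₆* c-commands the anaphor within its binding domain → licit binder.

{6}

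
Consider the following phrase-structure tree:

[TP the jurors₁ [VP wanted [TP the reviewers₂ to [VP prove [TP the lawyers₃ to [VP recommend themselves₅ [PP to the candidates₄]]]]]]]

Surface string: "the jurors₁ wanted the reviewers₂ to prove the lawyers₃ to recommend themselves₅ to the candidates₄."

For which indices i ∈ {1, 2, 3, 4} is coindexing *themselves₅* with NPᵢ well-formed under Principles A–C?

*themselves* is an anaphor, so Principle A applies: it must be bound in its binding domain.
Binding domain of *themselves₅*: the embedded TP, whose subject is the lawyers₃.
*the jurors₁* c-commands the anaphor but is outside its binding domain → cannot satisfy Principle A.
*the reviewers₂* c-commands the anaphor but is outside its binding domain → cannot satisfy Principle A.
*the lawyers₃* c-commands the anaphor within its binding domain → licit binder.
*the candidates₄* does not c-command the anaphor → cannot bind it.

{3}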